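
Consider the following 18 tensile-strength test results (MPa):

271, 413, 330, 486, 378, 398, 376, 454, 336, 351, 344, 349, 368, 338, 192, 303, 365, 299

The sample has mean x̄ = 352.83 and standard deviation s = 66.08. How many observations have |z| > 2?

Cutoffs: x̄ ± 2s = [220.67, 484.99].
Outside the cutoffs: 192, 486.

2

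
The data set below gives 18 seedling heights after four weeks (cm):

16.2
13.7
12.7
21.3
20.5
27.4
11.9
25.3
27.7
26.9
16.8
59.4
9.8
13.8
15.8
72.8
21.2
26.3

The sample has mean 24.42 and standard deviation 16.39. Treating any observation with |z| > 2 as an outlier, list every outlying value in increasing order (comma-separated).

59.4, 72.8

Cutoffs at x̄ ± 2s: 24.42 ± 2·16.39 = [-8.36, 57.20].
59.4: z = 2.13, |z| > 2 → outlier.
72.8: z = 2.95, |z| > 2 → outlier.
Every other value lies within [-8.36, 57.20].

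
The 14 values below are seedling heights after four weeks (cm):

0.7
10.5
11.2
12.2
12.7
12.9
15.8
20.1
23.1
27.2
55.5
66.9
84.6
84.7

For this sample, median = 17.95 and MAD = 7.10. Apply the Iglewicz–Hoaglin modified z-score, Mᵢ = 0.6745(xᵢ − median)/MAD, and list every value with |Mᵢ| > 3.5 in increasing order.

|Mᵢ| > 3.5 ⇔ |xᵢ − 17.95| > 3.5·7.10/0.6745 = 36.84.
So outliers lie outside [-18.89, 54.79].
55.5: M = 3.57 → outlier.
66.9: M = 4.65 → outlier.
84.6: M = 6.33 → outlier.
84.7: M = 6.34 → outlier.

55.5, 66.9, 84.6, 84.7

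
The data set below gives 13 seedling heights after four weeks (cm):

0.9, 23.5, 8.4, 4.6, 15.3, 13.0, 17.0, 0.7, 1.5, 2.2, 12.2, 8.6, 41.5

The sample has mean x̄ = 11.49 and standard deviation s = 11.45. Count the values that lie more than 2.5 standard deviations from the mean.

Cutoffs: x̄ ± 2.5s = [-17.135, 40.115].
Outside the cutoffs: 41.5.

1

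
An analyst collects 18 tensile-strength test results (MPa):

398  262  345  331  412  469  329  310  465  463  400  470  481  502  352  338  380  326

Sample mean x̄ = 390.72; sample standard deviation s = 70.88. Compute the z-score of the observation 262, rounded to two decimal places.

-1.82

z = (262 − 390.72) / 70.88 = -1.82.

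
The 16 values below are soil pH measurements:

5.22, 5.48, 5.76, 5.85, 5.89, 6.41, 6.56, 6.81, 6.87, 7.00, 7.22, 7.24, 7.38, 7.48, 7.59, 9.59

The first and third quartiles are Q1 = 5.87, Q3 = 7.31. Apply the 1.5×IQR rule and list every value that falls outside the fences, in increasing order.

9.59

IQR = Q3 − Q1 = 7.31 − 5.87 = 1.44.
Lower fence = Q1 − 1.5·IQR = 5.87 − 2.16 = 3.71.
Upper fence = Q3 + 1.5·IQR = 7.31 + 2.16 = 9.47.
9.59 > 9.47 → outlier.
All remaining values lie within [3.71, 9.47].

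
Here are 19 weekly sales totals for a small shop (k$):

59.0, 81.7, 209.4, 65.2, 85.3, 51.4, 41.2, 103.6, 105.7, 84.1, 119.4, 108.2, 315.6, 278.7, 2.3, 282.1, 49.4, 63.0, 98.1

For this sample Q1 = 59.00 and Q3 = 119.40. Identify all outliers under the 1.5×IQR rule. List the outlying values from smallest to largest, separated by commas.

278.7, 282.1, 315.6

IQR = Q3 − Q1 = 119.40 − 59.00 = 60.40.
Lower fence = Q1 − 1.5·IQR = 59.00 − 90.60 = -31.60.
Upper fence = Q3 + 1.5·IQR = 119.40 + 90.60 = 210.00.
278.7 > 210.00 → outlier.
282.1 > 210.00 → outlier.
315.6 > 210.00 → outlier.
All remaining values lie within [-31.60, 210.00].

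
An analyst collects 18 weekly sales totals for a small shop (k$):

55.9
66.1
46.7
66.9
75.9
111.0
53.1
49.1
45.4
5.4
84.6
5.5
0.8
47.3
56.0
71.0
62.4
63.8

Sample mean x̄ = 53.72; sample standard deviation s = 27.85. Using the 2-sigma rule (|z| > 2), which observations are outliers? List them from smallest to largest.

Cutoffs at x̄ ± 2s: 53.72 ± 2·27.85 = [-1.98, 109.42].
111.0: z = 2.06, |z| > 2 → outlier.
Every other value lies within [-1.98, 109.42].

111.0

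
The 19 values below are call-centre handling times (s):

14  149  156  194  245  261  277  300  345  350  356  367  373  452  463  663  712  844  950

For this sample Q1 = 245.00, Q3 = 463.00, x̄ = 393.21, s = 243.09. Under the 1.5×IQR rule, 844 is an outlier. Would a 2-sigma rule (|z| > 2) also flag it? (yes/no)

no

z = (844 − 393.21) / 243.09 = 1.85.
|z| = 1.85 ≤ 2.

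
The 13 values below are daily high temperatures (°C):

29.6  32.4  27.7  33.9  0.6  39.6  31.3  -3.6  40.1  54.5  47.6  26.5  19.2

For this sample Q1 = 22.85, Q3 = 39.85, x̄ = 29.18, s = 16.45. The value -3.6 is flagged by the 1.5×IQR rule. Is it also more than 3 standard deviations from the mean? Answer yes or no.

z = (-3.6 − 29.18) / 16.45 = -1.99.
|z| = 1.99 ≤ 3.

no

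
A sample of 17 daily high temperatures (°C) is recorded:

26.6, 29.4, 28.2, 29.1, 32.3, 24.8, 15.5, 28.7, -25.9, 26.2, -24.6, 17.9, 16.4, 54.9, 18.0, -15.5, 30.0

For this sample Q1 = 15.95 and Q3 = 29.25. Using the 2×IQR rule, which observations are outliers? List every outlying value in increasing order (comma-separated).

IQR = Q3 − Q1 = 29.25 − 15.95 = 13.30.
Lower fence = Q1 − 2·IQR = 15.95 − 26.60 = -10.65.
Upper fence = Q3 + 2·IQR = 29.25 + 26.60 = 55.85.
-25.9 < -10.65 → outlier.
-24.6 < -10.65 → outlier.
-15.5 < -10.65 → outlier.
All remaining values lie within [-10.65, 55.85].

-25.9, -24.6, -15.5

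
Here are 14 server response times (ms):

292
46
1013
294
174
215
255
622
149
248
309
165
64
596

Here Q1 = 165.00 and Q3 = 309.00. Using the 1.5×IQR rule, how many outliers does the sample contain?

IQR = 144.00; fences at 165.00 − 216.00 = -51.00 and 309.00 + 216.00 = 525.00.
Outside the cutoffs: 596, 622, 1013.

3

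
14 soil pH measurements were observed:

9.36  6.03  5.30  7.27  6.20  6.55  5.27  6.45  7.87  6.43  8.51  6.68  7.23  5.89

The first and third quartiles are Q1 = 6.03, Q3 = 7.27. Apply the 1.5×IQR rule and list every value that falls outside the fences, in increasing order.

IQR = Q3 − Q1 = 7.27 − 6.03 = 1.24.
Lower fence = Q1 − 1.5·IQR = 6.03 − 1.86 = 4.17.
Upper fence = Q3 + 1.5·IQR = 7.27 + 1.86 = 9.13.
9.36 > 9.13 → outlier.
All remaining values lie within [4.17, 9.13].

9.36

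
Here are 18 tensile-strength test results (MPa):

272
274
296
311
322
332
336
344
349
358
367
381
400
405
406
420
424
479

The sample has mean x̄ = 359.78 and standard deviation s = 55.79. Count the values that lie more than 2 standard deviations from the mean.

1

Cutoffs: x̄ ± 2s = [248.20, 471.36].
Outside the cutoffs: 479.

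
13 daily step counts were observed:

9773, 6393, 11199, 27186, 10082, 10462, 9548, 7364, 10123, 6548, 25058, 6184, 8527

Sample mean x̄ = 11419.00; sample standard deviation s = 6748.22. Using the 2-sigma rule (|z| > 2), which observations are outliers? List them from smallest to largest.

Cutoffs at x̄ ± 2s: 11419.00 ± 2·6748.22 = [-2077.44, 24915.44].
25058: z = 2.02, |z| > 2 → outlier.
27186: z = 2.34, |z| > 2 → outlier.
Every other value lies within [-2077.44, 24915.44].

25058, 27186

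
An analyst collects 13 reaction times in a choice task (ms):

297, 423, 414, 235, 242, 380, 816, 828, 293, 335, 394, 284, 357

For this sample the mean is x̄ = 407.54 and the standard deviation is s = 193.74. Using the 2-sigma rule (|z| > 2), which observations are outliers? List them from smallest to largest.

816, 828

Cutoffs at x̄ ± 2s: 407.54 ± 2·193.74 = [20.06, 795.02].
816: z = 2.11, |z| > 2 → outlier.
828: z = 2.17, |z| > 2 → outlier.
Every other value lies within [20.06, 795.02].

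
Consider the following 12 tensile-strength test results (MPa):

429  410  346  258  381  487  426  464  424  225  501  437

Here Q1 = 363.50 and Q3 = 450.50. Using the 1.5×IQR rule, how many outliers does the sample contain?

IQR = 87.00; fences at 363.50 − 130.50 = 233.00 and 450.50 + 130.50 = 581.00.
Outside the cutoffs: 225.

1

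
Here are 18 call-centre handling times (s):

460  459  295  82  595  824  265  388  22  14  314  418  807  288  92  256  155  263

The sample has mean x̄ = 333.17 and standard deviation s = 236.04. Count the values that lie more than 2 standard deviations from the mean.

Cutoffs: x̄ ± 2s = [-138.91, 805.25].
Outside the cutoffs: 807, 824.

2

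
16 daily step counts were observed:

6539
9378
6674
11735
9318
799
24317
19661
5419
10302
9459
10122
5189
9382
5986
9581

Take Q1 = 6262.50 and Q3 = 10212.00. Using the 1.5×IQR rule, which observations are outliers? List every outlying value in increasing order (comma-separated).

19661, 24317

IQR = Q3 − Q1 = 10212.00 − 6262.50 = 3949.50.
Lower fence = Q1 − 1.5·IQR = 6262.50 − 5924.25 = 338.25.
Upper fence = Q3 + 1.5·IQR = 10212.00 + 5924.25 = 16136.25.
19661 > 16136.25 → outlier.
24317 > 16136.25 → outlier.
All remaining values lie within [338.25, 16136.25].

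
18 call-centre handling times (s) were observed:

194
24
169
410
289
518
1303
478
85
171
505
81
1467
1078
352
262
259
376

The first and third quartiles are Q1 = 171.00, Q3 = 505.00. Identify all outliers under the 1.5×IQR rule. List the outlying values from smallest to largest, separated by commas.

1078, 1303, 1467

IQR = Q3 − Q1 = 505.00 − 171.00 = 334.00.
Lower fence = Q1 − 1.5·IQR = 171.00 − 501.00 = -330.00.
Upper fence = Q3 + 1.5·IQR = 505.00 + 501.00 = 1006.00.
1078 > 1006.00 → outlier.
1303 > 1006.00 → outlier.
1467 > 1006.00 → outlier.
All remaining values lie within [-330.00, 1006.00].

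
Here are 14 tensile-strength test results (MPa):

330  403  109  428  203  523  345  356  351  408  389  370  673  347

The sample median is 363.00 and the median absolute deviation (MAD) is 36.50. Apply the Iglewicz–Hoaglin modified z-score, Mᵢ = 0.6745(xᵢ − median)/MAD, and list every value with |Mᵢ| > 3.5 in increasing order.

|Mᵢ| > 3.5 ⇔ |xᵢ − 363.00| > 3.5·36.50/0.6745 = 189.40.
So outliers lie outside [173.60, 552.40].
109: M = -4.69 → outlier.
673: M = 5.73 → outlier.

109, 673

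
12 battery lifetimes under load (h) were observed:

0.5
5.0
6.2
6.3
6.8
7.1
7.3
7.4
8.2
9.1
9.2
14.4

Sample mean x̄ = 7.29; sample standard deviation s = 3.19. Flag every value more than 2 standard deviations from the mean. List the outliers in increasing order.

0.5, 14.4

Cutoffs at x̄ ± 2s: 7.29 ± 2·3.19 = [0.91, 13.67].
0.5: z = -2.13, |z| > 2 → outlier.
14.4: z = 2.23, |z| > 2 → outlier.
Every other value lies within [0.91, 13.67].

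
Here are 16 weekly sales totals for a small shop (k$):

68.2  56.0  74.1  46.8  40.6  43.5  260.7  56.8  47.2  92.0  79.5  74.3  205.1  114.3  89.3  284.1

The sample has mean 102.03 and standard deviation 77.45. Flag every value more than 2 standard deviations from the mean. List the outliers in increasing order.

260.7, 284.1

Cutoffs at x̄ ± 2s: 102.03 ± 2·77.45 = [-52.87, 256.93].
260.7: z = 2.05, |z| > 2 → outlier.
284.1: z = 2.35, |z| > 2 → outlier.
Every other value lies within [-52.87, 256.93].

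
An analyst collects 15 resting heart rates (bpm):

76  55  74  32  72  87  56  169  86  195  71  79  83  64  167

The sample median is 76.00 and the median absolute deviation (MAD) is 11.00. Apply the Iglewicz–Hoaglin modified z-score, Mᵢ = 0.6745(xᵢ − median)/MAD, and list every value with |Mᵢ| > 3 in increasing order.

167, 169, 195

|Mᵢ| > 3 ⇔ |xᵢ − 76.00| > 3·11.00/0.6745 = 48.93.
So outliers lie outside [27.07, 124.93].
167: M = 5.58 → outlier.
169: M = 5.70 → outlier.
195: M = 7.30 → outlier.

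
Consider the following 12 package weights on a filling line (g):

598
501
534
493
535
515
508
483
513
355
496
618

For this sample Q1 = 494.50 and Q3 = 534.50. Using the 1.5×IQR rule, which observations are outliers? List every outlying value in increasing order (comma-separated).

355, 598, 618

IQR = Q3 − Q1 = 534.50 − 494.50 = 40.00.
Lower fence = Q1 − 1.5·IQR = 494.50 − 60.00 = 434.50.
Upper fence = Q3 + 1.5·IQR = 534.50 + 60.00 = 594.50.
355 < 434.50 → outlier.
598 > 594.50 → outlier.
618 > 594.50 → outlier.
All remaining values lie within [434.50, 594.50].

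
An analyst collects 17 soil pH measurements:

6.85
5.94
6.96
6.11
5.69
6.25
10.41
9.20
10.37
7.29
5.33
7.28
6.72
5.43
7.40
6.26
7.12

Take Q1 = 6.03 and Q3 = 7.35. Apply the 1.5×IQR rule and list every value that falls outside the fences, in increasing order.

IQR = Q3 − Q1 = 7.35 − 6.03 = 1.32.
Lower fence = Q1 − 1.5·IQR = 6.03 − 1.98 = 4.05.
Upper fence = Q3 + 1.5·IQR = 7.35 + 1.98 = 9.33.
10.37 > 9.33 → outlier.
10.41 > 9.33 → outlier.
All remaining values lie within [4.05, 9.33].

10.37, 10.41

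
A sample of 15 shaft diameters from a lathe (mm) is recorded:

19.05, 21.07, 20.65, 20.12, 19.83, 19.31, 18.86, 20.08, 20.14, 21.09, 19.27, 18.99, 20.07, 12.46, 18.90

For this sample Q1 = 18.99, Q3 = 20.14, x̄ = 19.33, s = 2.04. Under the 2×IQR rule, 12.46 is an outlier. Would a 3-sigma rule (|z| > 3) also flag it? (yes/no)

yes

z = (12.46 − 19.33) / 2.04 = -3.37.
|z| = 3.37 > 3.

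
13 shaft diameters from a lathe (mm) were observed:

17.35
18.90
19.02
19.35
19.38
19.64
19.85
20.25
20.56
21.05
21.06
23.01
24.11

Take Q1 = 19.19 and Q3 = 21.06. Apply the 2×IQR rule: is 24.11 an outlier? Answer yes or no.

IQR = Q3 − Q1 = 21.06 − 19.19 = 1.87.
Lower fence = Q1 − 2·IQR = 19.19 − 3.74 = 15.45.
Upper fence = Q3 + 2·IQR = 21.06 + 3.74 = 24.80.
24.11 lies within [15.45, 24.80].

no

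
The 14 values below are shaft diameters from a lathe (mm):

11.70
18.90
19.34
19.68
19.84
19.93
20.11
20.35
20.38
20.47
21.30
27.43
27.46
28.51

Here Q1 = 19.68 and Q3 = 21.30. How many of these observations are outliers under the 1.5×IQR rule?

4

IQR = 1.62; fences at 19.68 − 2.43 = 17.25 and 21.30 + 2.43 = 23.73.
Outside the cutoffs: 11.70, 27.43, 27.46, 28.51.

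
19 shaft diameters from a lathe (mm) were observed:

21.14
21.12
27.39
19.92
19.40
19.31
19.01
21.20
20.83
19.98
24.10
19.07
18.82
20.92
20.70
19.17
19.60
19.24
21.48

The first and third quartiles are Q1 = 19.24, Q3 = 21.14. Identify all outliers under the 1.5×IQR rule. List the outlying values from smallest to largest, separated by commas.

24.10, 27.39

IQR = Q3 − Q1 = 21.14 − 19.24 = 1.90.
Lower fence = Q1 − 1.5·IQR = 19.24 − 2.85 = 16.39.
Upper fence = Q3 + 1.5·IQR = 21.14 + 2.85 = 23.99.
24.10 > 23.99 → outlier.
27.39 > 23.99 → outlier.
All remaining values lie within [16.39, 23.99].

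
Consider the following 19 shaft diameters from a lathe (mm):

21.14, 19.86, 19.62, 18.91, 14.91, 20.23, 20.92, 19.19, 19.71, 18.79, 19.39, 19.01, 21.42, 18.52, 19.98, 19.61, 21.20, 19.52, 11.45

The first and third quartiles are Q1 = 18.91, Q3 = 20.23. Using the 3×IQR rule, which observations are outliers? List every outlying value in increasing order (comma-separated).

IQR = Q3 − Q1 = 20.23 − 18.91 = 1.32.
Lower fence = Q1 − 3·IQR = 18.91 − 3.96 = 14.95.
Upper fence = Q3 + 3·IQR = 20.23 + 3.96 = 24.19.
11.45 < 14.95 → outlier.
14.91 < 14.95 → outlier.
All remaining values lie within [14.95, 24.19].

11.45, 14.91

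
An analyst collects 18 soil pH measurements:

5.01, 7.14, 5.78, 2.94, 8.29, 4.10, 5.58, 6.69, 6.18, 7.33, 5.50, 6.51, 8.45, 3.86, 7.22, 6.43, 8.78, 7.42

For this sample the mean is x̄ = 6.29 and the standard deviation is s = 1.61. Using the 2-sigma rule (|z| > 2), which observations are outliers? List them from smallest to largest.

2.94

Cutoffs at x̄ ± 2s: 6.29 ± 2·1.61 = [3.07, 9.51].
2.94: z = -2.08, |z| > 2 → outlier.
Every other value lies within [3.07, 9.51].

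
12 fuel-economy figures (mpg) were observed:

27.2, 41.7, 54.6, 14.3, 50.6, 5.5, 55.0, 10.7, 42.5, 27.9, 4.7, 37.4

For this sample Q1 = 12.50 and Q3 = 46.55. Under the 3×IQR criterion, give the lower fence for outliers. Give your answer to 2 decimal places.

IQR = Q3 − Q1 = 46.55 − 12.50 = 34.05.
Lower fence = Q1 − 3·IQR = 12.50 − 102.15 = -89.65.
Upper fence = Q3 + 3·IQR = 46.55 + 102.15 = 148.70.

-89.65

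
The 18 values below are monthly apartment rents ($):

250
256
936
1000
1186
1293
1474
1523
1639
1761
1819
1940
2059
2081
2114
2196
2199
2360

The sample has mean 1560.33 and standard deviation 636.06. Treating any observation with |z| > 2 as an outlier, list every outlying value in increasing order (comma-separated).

Cutoffs at x̄ ± 2s: 1560.33 ± 2·636.06 = [288.21, 2832.45].
250: z = -2.06, |z| > 2 → outlier.
256: z = -2.05, |z| > 2 → outlier.
Every other value lies within [288.21, 2832.45].

250, 256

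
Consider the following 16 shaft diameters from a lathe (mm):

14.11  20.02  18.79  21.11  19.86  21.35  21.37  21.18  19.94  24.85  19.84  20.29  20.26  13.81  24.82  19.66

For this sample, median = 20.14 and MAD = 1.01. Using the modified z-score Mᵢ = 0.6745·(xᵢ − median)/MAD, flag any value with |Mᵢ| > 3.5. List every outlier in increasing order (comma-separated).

|Mᵢ| > 3.5 ⇔ |xᵢ − 20.14| > 3.5·1.01/0.6745 = 5.24.
So outliers lie outside [14.90, 25.38].
13.81: M = -4.23 → outlier.
14.11: M = -4.03 → outlier.

13.81, 14.11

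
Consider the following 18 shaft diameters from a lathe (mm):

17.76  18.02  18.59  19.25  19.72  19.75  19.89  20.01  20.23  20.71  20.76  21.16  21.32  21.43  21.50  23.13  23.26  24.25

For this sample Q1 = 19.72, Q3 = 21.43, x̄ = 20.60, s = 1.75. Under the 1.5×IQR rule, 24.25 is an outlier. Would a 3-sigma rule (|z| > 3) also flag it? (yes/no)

z = (24.25 − 20.60) / 1.75 = 2.09.
|z| = 2.09 ≤ 3.

no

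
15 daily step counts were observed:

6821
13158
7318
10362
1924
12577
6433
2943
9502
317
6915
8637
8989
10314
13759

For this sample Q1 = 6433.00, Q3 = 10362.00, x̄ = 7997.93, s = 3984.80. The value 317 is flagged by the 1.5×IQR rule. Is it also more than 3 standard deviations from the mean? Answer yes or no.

no

z = (317 − 7997.93) / 3984.80 = -1.93.
|z| = 1.93 ≤ 3.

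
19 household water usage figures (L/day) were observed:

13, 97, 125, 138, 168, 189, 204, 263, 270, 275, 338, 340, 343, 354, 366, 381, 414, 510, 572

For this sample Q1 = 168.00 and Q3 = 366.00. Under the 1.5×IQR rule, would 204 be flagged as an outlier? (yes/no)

IQR = Q3 − Q1 = 366.00 − 168.00 = 198.00.
Lower fence = Q1 − 1.5·IQR = 168.00 − 297.00 = -129.00.
Upper fence = Q3 + 1.5·IQR = 366.00 + 297.00 = 663.00.
204 lies within [-129.00, 663.00].

no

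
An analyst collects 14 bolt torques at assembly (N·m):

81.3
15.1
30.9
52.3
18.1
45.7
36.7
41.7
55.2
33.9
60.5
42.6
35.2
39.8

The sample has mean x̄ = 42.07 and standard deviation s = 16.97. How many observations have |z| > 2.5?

Cutoffs: x̄ ± 2.5s = [-0.355, 84.495].
Every value lies within the cutoffs.

0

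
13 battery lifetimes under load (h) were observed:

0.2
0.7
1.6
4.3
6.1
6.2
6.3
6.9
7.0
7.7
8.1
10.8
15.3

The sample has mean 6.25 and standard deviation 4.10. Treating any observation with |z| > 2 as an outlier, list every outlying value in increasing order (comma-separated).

Cutoffs at x̄ ± 2s: 6.25 ± 2·4.10 = [-1.95, 14.45].
15.3: z = 2.21, |z| > 2 → outlier.
Every other value lies within [-1.95, 14.45].

15.3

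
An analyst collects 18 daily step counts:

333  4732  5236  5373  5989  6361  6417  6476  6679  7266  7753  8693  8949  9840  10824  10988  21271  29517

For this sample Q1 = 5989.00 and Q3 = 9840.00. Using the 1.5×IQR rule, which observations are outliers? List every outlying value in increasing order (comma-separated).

IQR = Q3 − Q1 = 9840.00 − 5989.00 = 3851.00.
Lower fence = Q1 − 1.5·IQR = 5989.00 − 5776.50 = 212.50.
Upper fence = Q3 + 1.5·IQR = 9840.00 + 5776.50 = 15616.50.
21271 > 15616.50 → outlier.
29517 > 15616.50 → outlier.
All remaining values lie within [212.50, 15616.50].

21271, 29517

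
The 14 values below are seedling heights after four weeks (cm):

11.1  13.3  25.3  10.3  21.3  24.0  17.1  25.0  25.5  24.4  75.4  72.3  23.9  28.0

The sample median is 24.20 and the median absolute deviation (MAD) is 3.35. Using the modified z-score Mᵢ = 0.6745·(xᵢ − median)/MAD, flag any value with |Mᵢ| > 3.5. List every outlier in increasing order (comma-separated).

|Mᵢ| > 3.5 ⇔ |xᵢ − 24.20| > 3.5·3.35/0.6745 = 17.38.
So outliers lie outside [6.82, 41.58].
72.3: M = 9.68 → outlier.
75.4: M = 10.31 → outlier.

72.3, 75.4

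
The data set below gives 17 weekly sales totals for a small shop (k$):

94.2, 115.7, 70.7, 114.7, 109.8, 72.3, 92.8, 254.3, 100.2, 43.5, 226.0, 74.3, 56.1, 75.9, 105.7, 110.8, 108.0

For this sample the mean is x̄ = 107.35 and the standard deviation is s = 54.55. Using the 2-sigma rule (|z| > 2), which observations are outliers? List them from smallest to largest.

Cutoffs at x̄ ± 2s: 107.35 ± 2·54.55 = [-1.75, 216.45].
226.0: z = 2.18, |z| > 2 → outlier.
254.3: z = 2.69, |z| > 2 → outlier.
Every other value lies within [-1.75, 216.45].

226.0, 254.3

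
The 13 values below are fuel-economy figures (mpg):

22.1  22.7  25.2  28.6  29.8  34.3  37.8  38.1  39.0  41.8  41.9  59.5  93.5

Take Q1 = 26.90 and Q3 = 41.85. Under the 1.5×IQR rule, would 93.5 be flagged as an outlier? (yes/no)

yes

IQR = Q3 − Q1 = 41.85 − 26.90 = 14.95.
Lower fence = Q1 − 1.5·IQR = 26.90 − 22.425 = 4.475.
Upper fence = Q3 + 1.5·IQR = 41.85 + 22.425 = 64.275.
93.5 lies above the upper fence.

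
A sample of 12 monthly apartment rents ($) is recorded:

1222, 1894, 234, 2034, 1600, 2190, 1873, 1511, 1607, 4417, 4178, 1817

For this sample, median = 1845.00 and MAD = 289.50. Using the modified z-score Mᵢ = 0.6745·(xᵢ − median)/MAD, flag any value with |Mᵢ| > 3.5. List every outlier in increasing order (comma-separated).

|Mᵢ| > 3.5 ⇔ |xᵢ − 1845.00| > 3.5·289.50/0.6745 = 1502.22.
So outliers lie outside [342.78, 3347.22].
234: M = -3.75 → outlier.
4178: M = 5.44 → outlier.
4417: M = 5.99 → outlier.

234, 4178, 4417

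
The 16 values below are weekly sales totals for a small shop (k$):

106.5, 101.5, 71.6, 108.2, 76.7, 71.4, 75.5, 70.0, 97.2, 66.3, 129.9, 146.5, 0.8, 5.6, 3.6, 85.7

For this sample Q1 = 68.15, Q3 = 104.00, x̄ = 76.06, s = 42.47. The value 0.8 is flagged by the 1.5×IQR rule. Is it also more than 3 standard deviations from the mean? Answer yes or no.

z = (0.8 − 76.06) / 42.47 = -1.77.
|z| = 1.77 ≤ 3.

no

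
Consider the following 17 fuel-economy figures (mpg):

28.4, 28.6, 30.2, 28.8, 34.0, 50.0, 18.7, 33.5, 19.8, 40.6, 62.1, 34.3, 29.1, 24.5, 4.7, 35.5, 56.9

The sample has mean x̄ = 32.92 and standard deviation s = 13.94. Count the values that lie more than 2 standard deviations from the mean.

Cutoffs: x̄ ± 2s = [5.04, 60.80].
Outside the cutoffs: 4.7, 62.1.

2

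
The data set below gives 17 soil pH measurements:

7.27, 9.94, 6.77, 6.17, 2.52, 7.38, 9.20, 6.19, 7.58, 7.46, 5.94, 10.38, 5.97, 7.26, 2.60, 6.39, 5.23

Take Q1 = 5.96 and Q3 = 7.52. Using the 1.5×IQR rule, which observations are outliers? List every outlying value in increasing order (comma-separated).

IQR = Q3 − Q1 = 7.52 − 5.96 = 1.56.
Lower fence = Q1 − 1.5·IQR = 5.96 − 2.34 = 3.62.
Upper fence = Q3 + 1.5·IQR = 7.52 + 2.34 = 9.86.
2.52 < 3.62 → outlier.
2.60 < 3.62 → outlier.
9.94 > 9.86 → outlier.
10.38 > 9.86 → outlier.
All remaining values lie within [3.62, 9.86].

2.52, 2.60, 9.94, 10.38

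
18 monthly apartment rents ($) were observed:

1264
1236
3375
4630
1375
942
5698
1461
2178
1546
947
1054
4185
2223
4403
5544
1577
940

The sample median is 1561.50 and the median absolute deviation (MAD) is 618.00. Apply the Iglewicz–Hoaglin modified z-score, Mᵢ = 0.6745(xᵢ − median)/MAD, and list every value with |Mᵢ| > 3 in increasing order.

|Mᵢ| > 3 ⇔ |xᵢ − 1561.50| > 3·618.00/0.6745 = 2748.70.
So outliers lie outside [-1187.20, 4310.20].
4403: M = 3.10 → outlier.
4630: M = 3.35 → outlier.
5544: M = 4.35 → outlier.
5698: M = 4.51 → outlier.

4403, 4630, 5544, 5698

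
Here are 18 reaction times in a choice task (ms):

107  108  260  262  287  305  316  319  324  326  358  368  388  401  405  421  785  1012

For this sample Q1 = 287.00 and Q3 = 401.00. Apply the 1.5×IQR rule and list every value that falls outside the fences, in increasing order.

107, 108, 785, 1012

IQR = Q3 − Q1 = 401.00 − 287.00 = 114.00.
Lower fence = Q1 − 1.5·IQR = 287.00 − 171.00 = 116.00.
Upper fence = Q3 + 1.5·IQR = 401.00 + 171.00 = 572.00.
107 < 116.00 → outlier.
108 < 116.00 → outlier.
785 > 572.00 → outlier.
1012 > 572.00 → outlier.
All remaining values lie within [116.00, 572.00].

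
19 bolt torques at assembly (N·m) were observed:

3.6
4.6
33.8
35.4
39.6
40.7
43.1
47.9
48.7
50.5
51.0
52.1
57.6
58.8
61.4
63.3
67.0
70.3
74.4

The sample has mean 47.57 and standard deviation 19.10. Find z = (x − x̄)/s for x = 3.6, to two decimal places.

z = (3.6 − 47.57) / 19.10 = -2.30.

-2.30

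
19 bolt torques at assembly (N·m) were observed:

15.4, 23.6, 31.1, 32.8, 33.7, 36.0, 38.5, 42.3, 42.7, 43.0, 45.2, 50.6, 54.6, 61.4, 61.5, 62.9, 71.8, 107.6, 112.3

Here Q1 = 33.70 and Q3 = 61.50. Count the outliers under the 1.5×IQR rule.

2

IQR = 27.80; fences at 33.70 − 41.70 = -8.00 and 61.50 + 41.70 = 103.20.
Outside the cutoffs: 107.6, 112.3.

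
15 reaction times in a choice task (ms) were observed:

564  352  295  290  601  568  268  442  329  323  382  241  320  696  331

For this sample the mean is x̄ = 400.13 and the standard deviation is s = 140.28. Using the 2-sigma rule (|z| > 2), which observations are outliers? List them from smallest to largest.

Cutoffs at x̄ ± 2s: 400.13 ± 2·140.28 = [119.57, 680.69].
696: z = 2.11, |z| > 2 → outlier.
Every other value lies within [119.57, 680.69].

696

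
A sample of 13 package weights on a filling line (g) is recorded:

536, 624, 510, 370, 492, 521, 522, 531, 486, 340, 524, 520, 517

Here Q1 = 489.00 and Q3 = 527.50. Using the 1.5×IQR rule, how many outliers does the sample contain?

3

IQR = 38.50; fences at 489.00 − 57.75 = 431.25 and 527.50 + 57.75 = 585.25.
Outside the cutoffs: 340, 370, 624.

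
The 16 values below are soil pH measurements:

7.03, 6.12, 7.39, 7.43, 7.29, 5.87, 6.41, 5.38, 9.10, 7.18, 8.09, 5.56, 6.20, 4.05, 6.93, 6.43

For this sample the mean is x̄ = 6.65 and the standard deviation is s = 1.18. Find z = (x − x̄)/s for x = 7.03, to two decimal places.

0.32

z = (7.03 − 6.65) / 1.18 = 0.32.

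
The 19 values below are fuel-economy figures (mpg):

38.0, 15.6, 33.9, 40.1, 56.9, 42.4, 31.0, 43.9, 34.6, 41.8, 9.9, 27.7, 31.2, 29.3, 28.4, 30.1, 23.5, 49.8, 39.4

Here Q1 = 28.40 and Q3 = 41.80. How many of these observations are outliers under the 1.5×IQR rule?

0

IQR = 13.40; fences at 28.40 − 20.10 = 8.30 and 41.80 + 20.10 = 61.90.
Every value lies within the cutoffs.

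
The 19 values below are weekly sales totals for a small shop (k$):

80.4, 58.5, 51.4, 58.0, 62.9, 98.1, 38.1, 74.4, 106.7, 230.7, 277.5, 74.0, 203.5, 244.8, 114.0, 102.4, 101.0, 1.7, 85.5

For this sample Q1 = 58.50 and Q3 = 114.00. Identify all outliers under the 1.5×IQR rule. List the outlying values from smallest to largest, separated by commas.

IQR = Q3 − Q1 = 114.00 − 58.50 = 55.50.
Lower fence = Q1 − 1.5·IQR = 58.50 − 83.25 = -24.75.
Upper fence = Q3 + 1.5·IQR = 114.00 + 83.25 = 197.25.
203.5 > 197.25 → outlier.
230.7 > 197.25 → outlier.
244.8 > 197.25 → outlier.
277.5 > 197.25 → outlier.
All remaining values lie within [-24.75, 197.25].

203.5, 230.7, 244.8, 277.5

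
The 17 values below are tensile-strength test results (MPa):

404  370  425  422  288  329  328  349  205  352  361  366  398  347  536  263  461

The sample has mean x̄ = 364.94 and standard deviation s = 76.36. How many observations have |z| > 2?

2

Cutoffs: x̄ ± 2s = [212.22, 517.66].
Outside the cutoffs: 205, 536.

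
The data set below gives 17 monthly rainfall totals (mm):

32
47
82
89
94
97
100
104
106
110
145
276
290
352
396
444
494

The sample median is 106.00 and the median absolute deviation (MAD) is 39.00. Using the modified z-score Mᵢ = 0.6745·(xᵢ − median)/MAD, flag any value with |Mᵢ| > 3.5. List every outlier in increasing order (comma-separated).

|Mᵢ| > 3.5 ⇔ |xᵢ − 106.00| > 3.5·39.00/0.6745 = 202.37.
So outliers lie outside [-96.37, 308.37].
352: M = 4.25 → outlier.
396: M = 5.02 → outlier.
444: M = 5.85 → outlier.
494: M = 6.71 → outlier.

352, 396, 444, 494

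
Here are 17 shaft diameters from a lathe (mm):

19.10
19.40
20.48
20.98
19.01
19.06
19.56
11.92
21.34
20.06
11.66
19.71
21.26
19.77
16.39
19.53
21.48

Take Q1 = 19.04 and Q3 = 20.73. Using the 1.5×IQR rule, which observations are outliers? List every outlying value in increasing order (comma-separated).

11.66, 11.92, 16.39

IQR = Q3 − Q1 = 20.73 − 19.04 = 1.69.
Lower fence = Q1 − 1.5·IQR = 19.04 − 2.535 = 16.505.
Upper fence = Q3 + 1.5·IQR = 20.73 + 2.535 = 23.265.
11.66 < 16.505 → outlier.
11.92 < 16.505 → outlier.
16.39 < 16.505 → outlier.
All remaining values lie within [16.505, 23.265].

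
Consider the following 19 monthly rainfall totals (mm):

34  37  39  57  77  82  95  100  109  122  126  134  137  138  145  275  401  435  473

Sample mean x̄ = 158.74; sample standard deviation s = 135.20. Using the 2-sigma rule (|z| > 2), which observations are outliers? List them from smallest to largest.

435, 473

Cutoffs at x̄ ± 2s: 158.74 ± 2·135.20 = [-111.66, 429.14].
435: z = 2.04, |z| > 2 → outlier.
473: z = 2.32, |z| > 2 → outlier.
Every other value lies within [-111.66, 429.14].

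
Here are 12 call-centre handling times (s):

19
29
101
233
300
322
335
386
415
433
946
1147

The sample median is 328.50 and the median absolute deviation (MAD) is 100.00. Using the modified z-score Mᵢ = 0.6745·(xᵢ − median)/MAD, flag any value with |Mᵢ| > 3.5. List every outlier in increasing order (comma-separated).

946, 1147

|Mᵢ| > 3.5 ⇔ |xᵢ − 328.50| > 3.5·100.00/0.6745 = 518.90.
So outliers lie outside [-190.40, 847.40].
946: M = 4.17 → outlier.
1147: M = 5.52 → outlier.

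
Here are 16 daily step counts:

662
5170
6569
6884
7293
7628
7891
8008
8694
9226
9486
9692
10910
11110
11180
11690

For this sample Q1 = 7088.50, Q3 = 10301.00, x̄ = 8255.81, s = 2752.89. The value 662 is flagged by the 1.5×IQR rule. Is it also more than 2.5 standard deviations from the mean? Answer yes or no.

yes

z = (662 − 8255.81) / 2752.89 = -2.76.
|z| = 2.76 > 2.5.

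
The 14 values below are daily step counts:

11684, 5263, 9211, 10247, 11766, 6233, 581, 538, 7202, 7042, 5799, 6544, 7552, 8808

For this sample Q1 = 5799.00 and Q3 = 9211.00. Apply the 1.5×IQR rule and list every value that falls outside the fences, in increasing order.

IQR = Q3 − Q1 = 9211.00 − 5799.00 = 3412.00.
Lower fence = Q1 − 1.5·IQR = 5799.00 − 5118.00 = 681.00.
Upper fence = Q3 + 1.5·IQR = 9211.00 + 5118.00 = 14329.00.
538 < 681.00 → outlier.
581 < 681.00 → outlier.
All remaining values lie within [681.00, 14329.00].

538, 581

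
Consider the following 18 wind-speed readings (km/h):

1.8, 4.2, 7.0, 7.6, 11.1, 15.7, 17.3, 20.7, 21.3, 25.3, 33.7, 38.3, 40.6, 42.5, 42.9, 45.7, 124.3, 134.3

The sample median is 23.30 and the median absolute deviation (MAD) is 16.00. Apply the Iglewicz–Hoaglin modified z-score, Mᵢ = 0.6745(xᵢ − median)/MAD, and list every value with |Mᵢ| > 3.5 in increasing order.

124.3, 134.3

|Mᵢ| > 3.5 ⇔ |xᵢ − 23.30| > 3.5·16.00/0.6745 = 83.02.
So outliers lie outside [-59.72, 106.32].
124.3: M = 4.26 → outlier.
134.3: M = 4.68 → outlier.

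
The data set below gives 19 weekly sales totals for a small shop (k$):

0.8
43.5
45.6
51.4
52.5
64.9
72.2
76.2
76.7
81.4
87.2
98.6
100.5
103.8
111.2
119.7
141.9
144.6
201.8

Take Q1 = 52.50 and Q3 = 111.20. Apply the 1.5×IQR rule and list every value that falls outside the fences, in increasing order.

201.8

IQR = Q3 − Q1 = 111.20 − 52.50 = 58.70.
Lower fence = Q1 − 1.5·IQR = 52.50 − 88.05 = -35.55.
Upper fence = Q3 + 1.5·IQR = 111.20 + 88.05 = 199.25.
201.8 > 199.25 → outlier.
All remaining values lie within [-35.55, 199.25].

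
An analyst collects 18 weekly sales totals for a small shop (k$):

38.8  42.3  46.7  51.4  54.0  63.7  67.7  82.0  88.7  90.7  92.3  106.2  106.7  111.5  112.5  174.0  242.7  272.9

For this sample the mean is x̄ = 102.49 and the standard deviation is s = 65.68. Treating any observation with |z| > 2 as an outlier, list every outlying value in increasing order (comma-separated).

Cutoffs at x̄ ± 2s: 102.49 ± 2·65.68 = [-28.87, 233.85].
242.7: z = 2.13, |z| > 2 → outlier.
272.9: z = 2.59, |z| > 2 → outlier.
Every other value lies within [-28.87, 233.85].

242.7, 272.9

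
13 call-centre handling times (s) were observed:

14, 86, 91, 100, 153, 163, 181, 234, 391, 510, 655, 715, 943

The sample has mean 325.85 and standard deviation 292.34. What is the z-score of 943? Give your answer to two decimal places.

2.11

z = (943 − 325.85) / 292.34 = 2.11.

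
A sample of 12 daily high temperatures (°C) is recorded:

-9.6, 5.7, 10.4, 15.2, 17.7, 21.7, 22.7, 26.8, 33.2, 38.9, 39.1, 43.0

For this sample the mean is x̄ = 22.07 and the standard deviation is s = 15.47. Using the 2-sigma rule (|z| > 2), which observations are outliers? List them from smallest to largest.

Cutoffs at x̄ ± 2s: 22.07 ± 2·15.47 = [-8.87, 53.01].
-9.6: z = -2.05, |z| > 2 → outlier.
Every other value lies within [-8.87, 53.01].

-9.6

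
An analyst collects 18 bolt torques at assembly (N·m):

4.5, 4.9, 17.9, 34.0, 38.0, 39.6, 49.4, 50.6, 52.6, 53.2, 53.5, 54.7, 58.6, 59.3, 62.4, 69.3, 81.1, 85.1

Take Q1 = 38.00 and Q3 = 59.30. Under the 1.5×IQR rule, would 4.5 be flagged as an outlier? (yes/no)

IQR = Q3 − Q1 = 59.30 − 38.00 = 21.30.
Lower fence = Q1 − 1.5·IQR = 38.00 − 31.95 = 6.05.
Upper fence = Q3 + 1.5·IQR = 59.30 + 31.95 = 91.25.
4.5 lies below the lower fence.

yes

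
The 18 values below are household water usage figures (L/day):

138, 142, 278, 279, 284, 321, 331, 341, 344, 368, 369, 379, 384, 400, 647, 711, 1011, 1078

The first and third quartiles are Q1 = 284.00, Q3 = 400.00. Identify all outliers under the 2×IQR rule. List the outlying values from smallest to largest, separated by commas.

IQR = Q3 − Q1 = 400.00 − 284.00 = 116.00.
Lower fence = Q1 − 2·IQR = 284.00 − 232.00 = 52.00.
Upper fence = Q3 + 2·IQR = 400.00 + 232.00 = 632.00.
647 > 632.00 → outlier.
711 > 632.00 → outlier.
1011 > 632.00 → outlier.
1078 > 632.00 → outlier.
All remaining values lie within [52.00, 632.00].

647, 711, 1011, 1078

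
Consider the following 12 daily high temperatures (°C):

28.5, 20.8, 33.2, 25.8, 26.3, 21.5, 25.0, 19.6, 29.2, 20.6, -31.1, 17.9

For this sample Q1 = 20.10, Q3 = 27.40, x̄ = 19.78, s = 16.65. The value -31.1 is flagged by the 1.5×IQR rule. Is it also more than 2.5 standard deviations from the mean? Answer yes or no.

yes

z = (-31.1 − 19.78) / 16.65 = -3.06.
|z| = 3.06 > 2.5.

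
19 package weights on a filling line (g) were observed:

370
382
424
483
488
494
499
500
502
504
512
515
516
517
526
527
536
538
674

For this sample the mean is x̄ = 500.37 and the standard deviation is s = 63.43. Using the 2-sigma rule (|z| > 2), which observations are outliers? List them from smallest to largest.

370, 674

Cutoffs at x̄ ± 2s: 500.37 ± 2·63.43 = [373.51, 627.23].
370: z = -2.06, |z| > 2 → outlier.
674: z = 2.74, |z| > 2 → outlier.
Every other value lies within [373.51, 627.23].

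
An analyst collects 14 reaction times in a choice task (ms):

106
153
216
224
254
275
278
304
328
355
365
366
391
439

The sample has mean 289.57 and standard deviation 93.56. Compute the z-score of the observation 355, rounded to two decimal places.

0.70

z = (355 − 289.57) / 93.56 = 0.70.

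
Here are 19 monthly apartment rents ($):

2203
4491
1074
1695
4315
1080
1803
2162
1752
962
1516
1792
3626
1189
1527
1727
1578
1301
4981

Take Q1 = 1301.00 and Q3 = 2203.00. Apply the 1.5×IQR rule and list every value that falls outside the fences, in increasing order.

3626, 4315, 4491, 4981

IQR = Q3 − Q1 = 2203.00 − 1301.00 = 902.00.
Lower fence = Q1 − 1.5·IQR = 1301.00 − 1353.00 = -52.00.
Upper fence = Q3 + 1.5·IQR = 2203.00 + 1353.00 = 3556.00.
3626 > 3556.00 → outlier.
4315 > 3556.00 → outlier.
4491 > 3556.00 → outlier.
4981 > 3556.00 → outlier.
All remaining values lie within [-52.00, 3556.00].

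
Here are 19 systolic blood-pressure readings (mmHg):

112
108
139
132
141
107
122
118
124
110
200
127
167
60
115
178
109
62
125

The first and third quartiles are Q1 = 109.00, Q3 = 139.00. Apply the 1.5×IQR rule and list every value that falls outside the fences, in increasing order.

IQR = Q3 − Q1 = 139.00 − 109.00 = 30.00.
Lower fence = Q1 − 1.5·IQR = 109.00 − 45.00 = 64.00.
Upper fence = Q3 + 1.5·IQR = 139.00 + 45.00 = 184.00.
60 < 64.00 → outlier.
62 < 64.00 → outlier.
200 > 184.00 → outlier.
All remaining values lie within [64.00, 184.00].

60, 62, 200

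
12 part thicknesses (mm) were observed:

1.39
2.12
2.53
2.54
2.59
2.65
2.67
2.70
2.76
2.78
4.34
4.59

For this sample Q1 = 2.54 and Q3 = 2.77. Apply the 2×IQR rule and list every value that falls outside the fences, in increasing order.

IQR = Q3 − Q1 = 2.77 − 2.54 = 0.23.
Lower fence = Q1 − 2·IQR = 2.54 − 0.46 = 2.08.
Upper fence = Q3 + 2·IQR = 2.77 + 0.46 = 3.23.
1.39 < 2.08 → outlier.
4.34 > 3.23 → outlier.
4.59 > 3.23 → outlier.
All remaining values lie within [2.08, 3.23].

1.39, 4.34, 4.59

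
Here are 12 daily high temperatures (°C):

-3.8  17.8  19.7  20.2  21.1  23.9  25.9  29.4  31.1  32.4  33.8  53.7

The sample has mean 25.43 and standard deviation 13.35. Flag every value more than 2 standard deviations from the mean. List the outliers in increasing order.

Cutoffs at x̄ ± 2s: 25.43 ± 2·13.35 = [-1.27, 52.13].
-3.8: z = -2.19, |z| > 2 → outlier.
53.7: z = 2.12, |z| > 2 → outlier.
Every other value lies within [-1.27, 52.13].

-3.8, 53.7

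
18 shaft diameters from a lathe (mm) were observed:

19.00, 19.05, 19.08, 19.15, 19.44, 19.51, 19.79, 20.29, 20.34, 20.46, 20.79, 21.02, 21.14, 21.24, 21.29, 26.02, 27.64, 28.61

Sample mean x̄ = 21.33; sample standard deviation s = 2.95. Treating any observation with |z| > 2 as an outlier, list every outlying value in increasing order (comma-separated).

Cutoffs at x̄ ± 2s: 21.33 ± 2·2.95 = [15.43, 27.23].
27.64: z = 2.14, |z| > 2 → outlier.
28.61: z = 2.47, |z| > 2 → outlier.
Every other value lies within [15.43, 27.23].

27.64, 28.61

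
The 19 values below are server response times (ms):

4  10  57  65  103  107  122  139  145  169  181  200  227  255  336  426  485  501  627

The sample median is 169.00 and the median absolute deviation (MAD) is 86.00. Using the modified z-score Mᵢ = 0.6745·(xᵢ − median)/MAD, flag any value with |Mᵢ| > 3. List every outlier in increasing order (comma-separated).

627

|Mᵢ| > 3 ⇔ |xᵢ − 169.00| > 3·86.00/0.6745 = 382.51.
So outliers lie outside [-213.51, 551.51].
627: M = 3.59 → outlier.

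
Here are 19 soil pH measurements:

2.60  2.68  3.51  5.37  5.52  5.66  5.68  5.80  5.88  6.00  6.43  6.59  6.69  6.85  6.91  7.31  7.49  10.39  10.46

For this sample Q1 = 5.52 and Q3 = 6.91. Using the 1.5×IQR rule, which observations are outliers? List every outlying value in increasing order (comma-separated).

IQR = Q3 − Q1 = 6.91 − 5.52 = 1.39.
Lower fence = Q1 − 1.5·IQR = 5.52 − 2.085 = 3.435.
Upper fence = Q3 + 1.5·IQR = 6.91 + 2.085 = 8.995.
2.60 < 3.435 → outlier.
2.68 < 3.435 → outlier.
10.39 > 8.995 → outlier.
10.46 > 8.995 → outlier.
All remaining values lie within [3.435, 8.995].

2.60, 2.68, 10.39, 10.46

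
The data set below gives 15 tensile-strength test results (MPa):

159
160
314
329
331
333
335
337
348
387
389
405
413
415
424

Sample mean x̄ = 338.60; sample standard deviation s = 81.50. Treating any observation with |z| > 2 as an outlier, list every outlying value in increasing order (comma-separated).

159, 160

Cutoffs at x̄ ± 2s: 338.60 ± 2·81.50 = [175.60, 501.60].
159: z = -2.20, |z| > 2 → outlier.
160: z = -2.19, |z| > 2 → outlier.
Every other value lies within [175.60, 501.60].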